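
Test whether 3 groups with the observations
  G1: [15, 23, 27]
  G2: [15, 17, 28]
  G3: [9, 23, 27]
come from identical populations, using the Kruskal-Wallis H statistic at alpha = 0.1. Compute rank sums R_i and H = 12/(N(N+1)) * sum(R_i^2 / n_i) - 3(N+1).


Step 1: Combine all N = 9 observations and assign midranks.
sorted (value, group, rank): (9,G3,1), (15,G1,2.5), (15,G2,2.5), (17,G2,4), (23,G1,5.5), (23,G3,5.5), (27,G1,7.5), (27,G3,7.5), (28,G2,9)
Step 2: Sum ranks within each group.
R_1 = 15.5 (n_1 = 3)
R_2 = 15.5 (n_2 = 3)
R_3 = 14 (n_3 = 3)
Step 3: H = 12/(N(N+1)) * sum(R_i^2/n_i) - 3(N+1)
     = 12/(9*10) * (15.5^2/3 + 15.5^2/3 + 14^2/3) - 3*10
     = 0.133333 * 225.5 - 30
     = 0.066667.
Step 4: Ties present; correction factor C = 1 - 18/(9^3 - 9) = 0.975000. Corrected H = 0.066667 / 0.975000 = 0.068376.
Step 5: Under H0, H ~ chi^2(2); p-value = 0.966390.
Step 6: alpha = 0.1. fail to reject H0.

H = 0.0684, df = 2, p = 0.966390, fail to reject H0.


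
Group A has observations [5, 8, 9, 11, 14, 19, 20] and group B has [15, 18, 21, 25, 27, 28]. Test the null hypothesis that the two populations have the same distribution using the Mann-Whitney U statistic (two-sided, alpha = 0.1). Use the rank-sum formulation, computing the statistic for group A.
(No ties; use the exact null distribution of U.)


Step 1: Combine and sort all 13 observations; assign midranks.
sorted (value, group): (5,X), (8,X), (9,X), (11,X), (14,X), (15,Y), (18,Y), (19,X), (20,X), (21,Y), (25,Y), (27,Y), (28,Y)
ranks: 5->1, 8->2, 9->3, 11->4, 14->5, 15->6, 18->7, 19->8, 20->9, 21->10, 25->11, 27->12, 28->13
Step 2: Rank sum for X: R1 = 1 + 2 + 3 + 4 + 5 + 8 + 9 = 32.
Step 3: U_X = R1 - n1(n1+1)/2 = 32 - 7*8/2 = 32 - 28 = 4.
       U_Y = n1*n2 - U_X = 42 - 4 = 38.
Step 4: No ties, so the exact null distribution of U (based on enumerating the C(13,7) = 1716 equally likely rank assignments) gives the two-sided p-value.
Step 5: p-value = 0.013986; compare to alpha = 0.1. reject H0.

U_X = 4, p = 0.013986, reject H0 at alpha = 0.1.


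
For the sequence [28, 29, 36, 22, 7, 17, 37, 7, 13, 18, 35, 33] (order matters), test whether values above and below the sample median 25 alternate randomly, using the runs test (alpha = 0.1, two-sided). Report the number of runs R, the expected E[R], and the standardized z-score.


Step 1: Compute median = 25; label A = above, B = below.
Labels in order: AAABBBABBBAA  (n_A = 6, n_B = 6)
Step 2: Count runs R = 5.
Step 3: Under H0 (random ordering), E[R] = 2*n_A*n_B/(n_A+n_B) + 1 = 2*6*6/12 + 1 = 7.0000.
        Var[R] = 2*n_A*n_B*(2*n_A*n_B - n_A - n_B) / ((n_A+n_B)^2 * (n_A+n_B-1)) = 4320/1584 = 2.7273.
        SD[R] = 1.6514.
Step 4: Continuity-corrected z = (R + 0.5 - E[R]) / SD[R] = (5 + 0.5 - 7.0000) / 1.6514 = -0.9083.
Step 5: Two-sided p-value via normal approximation = 2*(1 - Phi(|z|)) = 0.363722.
Step 6: alpha = 0.1. fail to reject H0.

R = 5, z = -0.9083, p = 0.363722, fail to reject H0.


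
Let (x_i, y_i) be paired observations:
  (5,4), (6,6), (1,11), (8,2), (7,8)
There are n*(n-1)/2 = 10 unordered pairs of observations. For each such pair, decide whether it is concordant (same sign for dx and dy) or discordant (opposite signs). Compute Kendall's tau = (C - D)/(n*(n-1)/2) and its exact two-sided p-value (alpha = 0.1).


Step 1: Enumerate the 10 unordered pairs (i,j) with i<j and classify each by sign(x_j-x_i) * sign(y_j-y_i).
  (1,2):dx=+1,dy=+2->C; (1,3):dx=-4,dy=+7->D; (1,4):dx=+3,dy=-2->D; (1,5):dx=+2,dy=+4->C
  (2,3):dx=-5,dy=+5->D; (2,4):dx=+2,dy=-4->D; (2,5):dx=+1,dy=+2->C; (3,4):dx=+7,dy=-9->D
  (3,5):dx=+6,dy=-3->D; (4,5):dx=-1,dy=+6->D
Step 2: C = 3, D = 7, total pairs = 10.
Step 3: tau = (C - D)/(n(n-1)/2) = (3 - 7)/10 = -0.400000.
Step 4: Exact two-sided p-value (enumerate n! = 120 permutations of y under H0): p = 0.483333.
Step 5: alpha = 0.1. fail to reject H0.

tau_b = -0.4000 (C=3, D=7), p = 0.483333, fail to reject H0.


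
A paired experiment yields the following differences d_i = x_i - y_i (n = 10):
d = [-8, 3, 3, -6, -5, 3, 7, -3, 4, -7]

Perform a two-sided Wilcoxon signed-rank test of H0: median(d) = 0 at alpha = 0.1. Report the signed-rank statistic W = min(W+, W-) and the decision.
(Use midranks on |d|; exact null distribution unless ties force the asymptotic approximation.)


Step 1: Drop any zero differences (none here) and take |d_i|.
|d| = [8, 3, 3, 6, 5, 3, 7, 3, 4, 7]
Step 2: Midrank |d_i| (ties get averaged ranks).
ranks: |8|->10, |3|->2.5, |3|->2.5, |6|->7, |5|->6, |3|->2.5, |7|->8.5, |3|->2.5, |4|->5, |7|->8.5
Step 3: Attach original signs; sum ranks with positive sign and with negative sign.
W+ = 2.5 + 2.5 + 2.5 + 8.5 + 5 = 21
W- = 10 + 7 + 6 + 2.5 + 8.5 = 34
(Check: W+ + W- = 55 should equal n(n+1)/2 = 55.)
Step 4: Test statistic W = min(W+, W-) = 21.
Step 5: Ties in |d|, so use the tie-corrected normal approximation.
        E[W] = n(n+1)/4 = 10*11/4 = 27.5.
        Tie groups: |d|=3 (t=4), |d|=7 (t=2); sum(t^3 - t) = 66.
        Var[W] = n(n+1)(2n+1)/24 - sum(t^3-t)/48 = 2310/24 - 66/48 = 94.875.
        z = (W - E[W]) / sqrt(Var[W]) = (21 - 27.5) / 9.7404 = -0.6673.
        Two-sided p = 2*Phi(z) = 0.504564.
Step 6: alpha = 0.1. fail to reject H0.

W+ = 21, W- = 34, W = min = 21, p = 0.504564, fail to reject H0.


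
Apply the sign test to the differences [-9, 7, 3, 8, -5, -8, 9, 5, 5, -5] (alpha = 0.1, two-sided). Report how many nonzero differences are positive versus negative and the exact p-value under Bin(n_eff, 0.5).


Step 1: Discard zero differences. Original n = 10; n_eff = number of nonzero differences = 10.
Nonzero differences (with sign): -9, +7, +3, +8, -5, -8, +9, +5, +5, -5
Step 2: Count signs: positive = 6, negative = 4.
Step 3: Under H0: P(positive) = 0.5, so the number of positives S ~ Bin(10, 0.5).
Step 4: Two-sided exact p-value = sum of Bin(10,0.5) probabilities at or below the observed probability = 0.753906.
Step 5: alpha = 0.1. fail to reject H0.

n_eff = 10, pos = 6, neg = 4, p = 0.753906, fail to reject H0.


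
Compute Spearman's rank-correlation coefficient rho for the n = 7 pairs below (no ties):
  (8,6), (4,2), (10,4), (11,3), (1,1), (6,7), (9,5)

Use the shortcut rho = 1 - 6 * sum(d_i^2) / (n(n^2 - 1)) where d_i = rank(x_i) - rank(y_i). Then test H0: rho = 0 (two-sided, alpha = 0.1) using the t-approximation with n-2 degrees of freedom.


Step 1: Rank x and y separately (midranks; no ties here).
rank(x): 8->4, 4->2, 10->6, 11->7, 1->1, 6->3, 9->5
rank(y): 6->6, 2->2, 4->4, 3->3, 1->1, 7->7, 5->5
Step 2: d_i = R_x(i) - R_y(i); compute d_i^2.
  (4-6)^2=4, (2-2)^2=0, (6-4)^2=4, (7-3)^2=16, (1-1)^2=0, (3-7)^2=16, (5-5)^2=0
sum(d^2) = 40.
Step 3: rho = 1 - 6*40 / (7*(7^2 - 1)) = 1 - 240/336 = 0.285714.
Step 4: Under H0, t = rho * sqrt((n-2)/(1-rho^2)) = 0.6667 ~ t(5).
Step 5: Two-sided p-value from the t-distribution with 5 df = 0.534509.
Step 6: alpha = 0.1. fail to reject H0.

rho = 0.2857, p = 0.534509, fail to reject H0 at alpha = 0.1.


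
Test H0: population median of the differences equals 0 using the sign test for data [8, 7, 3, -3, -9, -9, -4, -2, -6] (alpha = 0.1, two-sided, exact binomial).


Step 1: Discard zero differences. Original n = 9; n_eff = number of nonzero differences = 9.
Nonzero differences (with sign): +8, +7, +3, -3, -9, -9, -4, -2, -6
Step 2: Count signs: positive = 3, negative = 6.
Step 3: Under H0: P(positive) = 0.5, so the number of positives S ~ Bin(9, 0.5).
Step 4: Two-sided exact p-value = sum of Bin(9,0.5) probabilities at or below the observed probability = 0.507812.
Step 5: alpha = 0.1. fail to reject H0.

n_eff = 9, pos = 3, neg = 6, p = 0.507812, fail to reject H0.


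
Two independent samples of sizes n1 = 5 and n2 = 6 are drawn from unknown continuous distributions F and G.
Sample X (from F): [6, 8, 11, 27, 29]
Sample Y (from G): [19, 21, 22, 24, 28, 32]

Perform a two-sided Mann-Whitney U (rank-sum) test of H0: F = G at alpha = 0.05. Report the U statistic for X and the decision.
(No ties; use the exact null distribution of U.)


Step 1: Combine and sort all 11 observations; assign midranks.
sorted (value, group): (6,X), (8,X), (11,X), (19,Y), (21,Y), (22,Y), (24,Y), (27,X), (28,Y), (29,X), (32,Y)
ranks: 6->1, 8->2, 11->3, 19->4, 21->5, 22->6, 24->7, 27->8, 28->9, 29->10, 32->11
Step 2: Rank sum for X: R1 = 1 + 2 + 3 + 8 + 10 = 24.
Step 3: U_X = R1 - n1(n1+1)/2 = 24 - 5*6/2 = 24 - 15 = 9.
       U_Y = n1*n2 - U_X = 30 - 9 = 21.
Step 4: No ties, so the exact null distribution of U (based on enumerating the C(11,5) = 462 equally likely rank assignments) gives the two-sided p-value.
Step 5: p-value = 0.329004; compare to alpha = 0.05. fail to reject H0.

U_X = 9, p = 0.329004, fail to reject H0 at alpha = 0.05.


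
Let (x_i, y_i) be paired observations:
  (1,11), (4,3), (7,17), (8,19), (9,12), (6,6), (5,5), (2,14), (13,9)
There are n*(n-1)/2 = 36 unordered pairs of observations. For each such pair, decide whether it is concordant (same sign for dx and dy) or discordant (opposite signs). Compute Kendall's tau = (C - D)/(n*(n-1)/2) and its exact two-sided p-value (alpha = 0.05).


Step 1: Enumerate the 36 unordered pairs (i,j) with i<j and classify each by sign(x_j-x_i) * sign(y_j-y_i).
  (1,2):dx=+3,dy=-8->D; (1,3):dx=+6,dy=+6->C; (1,4):dx=+7,dy=+8->C; (1,5):dx=+8,dy=+1->C
  (1,6):dx=+5,dy=-5->D; (1,7):dx=+4,dy=-6->D; (1,8):dx=+1,dy=+3->C; (1,9):dx=+12,dy=-2->D
  (2,3):dx=+3,dy=+14->C; (2,4):dx=+4,dy=+16->C; (2,5):dx=+5,dy=+9->C; (2,6):dx=+2,dy=+3->C
  (2,7):dx=+1,dy=+2->C; (2,8):dx=-2,dy=+11->D; (2,9):dx=+9,dy=+6->C; (3,4):dx=+1,dy=+2->C
  (3,5):dx=+2,dy=-5->D; (3,6):dx=-1,dy=-11->C; (3,7):dx=-2,dy=-12->C; (3,8):dx=-5,dy=-3->C
  (3,9):dx=+6,dy=-8->D; (4,5):dx=+1,dy=-7->D; (4,6):dx=-2,dy=-13->C; (4,7):dx=-3,dy=-14->C
  (4,8):dx=-6,dy=-5->C; (4,9):dx=+5,dy=-10->D; (5,6):dx=-3,dy=-6->C; (5,7):dx=-4,dy=-7->C
  (5,8):dx=-7,dy=+2->D; (5,9):dx=+4,dy=-3->D; (6,7):dx=-1,dy=-1->C; (6,8):dx=-4,dy=+8->D
  (6,9):dx=+7,dy=+3->C; (7,8):dx=-3,dy=+9->D; (7,9):dx=+8,dy=+4->C; (8,9):dx=+11,dy=-5->D
Step 2: C = 22, D = 14, total pairs = 36.
Step 3: tau = (C - D)/(n(n-1)/2) = (22 - 14)/36 = 0.222222.
Step 4: Exact two-sided p-value (enumerate n! = 362880 permutations of y under H0): p = 0.476709.
Step 5: alpha = 0.05. fail to reject H0.

tau_b = 0.2222 (C=22, D=14), p = 0.476709, fail to reject H0.


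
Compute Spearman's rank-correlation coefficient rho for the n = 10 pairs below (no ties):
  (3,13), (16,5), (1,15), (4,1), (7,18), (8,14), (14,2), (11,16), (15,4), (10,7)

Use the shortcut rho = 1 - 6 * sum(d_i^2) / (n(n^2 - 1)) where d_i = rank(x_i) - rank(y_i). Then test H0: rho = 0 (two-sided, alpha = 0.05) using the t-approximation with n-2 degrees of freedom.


Step 1: Rank x and y separately (midranks; no ties here).
rank(x): 3->2, 16->10, 1->1, 4->3, 7->4, 8->5, 14->8, 11->7, 15->9, 10->6
rank(y): 13->6, 5->4, 15->8, 1->1, 18->10, 14->7, 2->2, 16->9, 4->3, 7->5
Step 2: d_i = R_x(i) - R_y(i); compute d_i^2.
  (2-6)^2=16, (10-4)^2=36, (1-8)^2=49, (3-1)^2=4, (4-10)^2=36, (5-7)^2=4, (8-2)^2=36, (7-9)^2=4, (9-3)^2=36, (6-5)^2=1
sum(d^2) = 222.
Step 3: rho = 1 - 6*222 / (10*(10^2 - 1)) = 1 - 1332/990 = -0.345455.
Step 4: Under H0, t = rho * sqrt((n-2)/(1-rho^2)) = -1.0412 ~ t(8).
Step 5: Two-sided p-value from the t-distribution with 8 df = 0.328227.
Step 6: alpha = 0.05. fail to reject H0.

rho = -0.3455, p = 0.328227, fail to reject H0 at alpha = 0.05.


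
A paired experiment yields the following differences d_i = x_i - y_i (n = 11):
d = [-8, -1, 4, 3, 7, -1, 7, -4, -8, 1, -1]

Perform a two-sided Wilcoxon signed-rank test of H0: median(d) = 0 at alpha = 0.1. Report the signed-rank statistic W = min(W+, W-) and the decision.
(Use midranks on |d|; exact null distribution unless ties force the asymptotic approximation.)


Step 1: Drop any zero differences (none here) and take |d_i|.
|d| = [8, 1, 4, 3, 7, 1, 7, 4, 8, 1, 1]
Step 2: Midrank |d_i| (ties get averaged ranks).
ranks: |8|->10.5, |1|->2.5, |4|->6.5, |3|->5, |7|->8.5, |1|->2.5, |7|->8.5, |4|->6.5, |8|->10.5, |1|->2.5, |1|->2.5
Step 3: Attach original signs; sum ranks with positive sign and with negative sign.
W+ = 6.5 + 5 + 8.5 + 8.5 + 2.5 = 31
W- = 10.5 + 2.5 + 2.5 + 6.5 + 10.5 + 2.5 = 35
(Check: W+ + W- = 66 should equal n(n+1)/2 = 66.)
Step 4: Test statistic W = min(W+, W-) = 31.
Step 5: Ties in |d|, so use the tie-corrected normal approximation.
        E[W] = n(n+1)/4 = 11*12/4 = 33.
        Tie groups: |d|=1 (t=4), |d|=4 (t=2), |d|=7 (t=2), |d|=8 (t=2); sum(t^3 - t) = 78.
        Var[W] = n(n+1)(2n+1)/24 - sum(t^3-t)/48 = 3036/24 - 78/48 = 124.875.
        z = (W - E[W]) / sqrt(Var[W]) = (31 - 33) / 11.1747 = -0.1790.
        Two-sided p = 2*Phi(z) = 0.857957.
Step 6: alpha = 0.1. fail to reject H0.

W+ = 31, W- = 35, W = min = 31, p = 0.857957, fail to reject H0.


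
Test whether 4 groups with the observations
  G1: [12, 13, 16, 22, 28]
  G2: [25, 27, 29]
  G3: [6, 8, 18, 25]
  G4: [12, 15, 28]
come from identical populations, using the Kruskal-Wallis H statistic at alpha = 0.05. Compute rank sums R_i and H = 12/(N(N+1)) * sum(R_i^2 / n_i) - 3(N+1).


Step 1: Combine all N = 15 observations and assign midranks.
sorted (value, group, rank): (6,G3,1), (8,G3,2), (12,G1,3.5), (12,G4,3.5), (13,G1,5), (15,G4,6), (16,G1,7), (18,G3,8), (22,G1,9), (25,G2,10.5), (25,G3,10.5), (27,G2,12), (28,G1,13.5), (28,G4,13.5), (29,G2,15)
Step 2: Sum ranks within each group.
R_1 = 38 (n_1 = 5)
R_2 = 37.5 (n_2 = 3)
R_3 = 21.5 (n_3 = 4)
R_4 = 23 (n_4 = 3)
Step 3: H = 12/(N(N+1)) * sum(R_i^2/n_i) - 3(N+1)
     = 12/(15*16) * (38^2/5 + 37.5^2/3 + 21.5^2/4 + 23^2/3) - 3*16
     = 0.050000 * 1049.45 - 48
     = 4.472292.
Step 4: Ties present; correction factor C = 1 - 18/(15^3 - 15) = 0.994643. Corrected H = 4.472292 / 0.994643 = 4.496379.
Step 5: Under H0, H ~ chi^2(3); p-value = 0.212613.
Step 6: alpha = 0.05. fail to reject H0.

H = 4.4964, df = 3, p = 0.212613, fail to reject H0.


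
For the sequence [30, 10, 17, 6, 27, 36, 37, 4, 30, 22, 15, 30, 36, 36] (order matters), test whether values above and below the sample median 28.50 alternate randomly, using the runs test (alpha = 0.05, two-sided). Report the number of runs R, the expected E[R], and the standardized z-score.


Step 1: Compute median = 28.50; label A = above, B = below.
Labels in order: ABBBBAABABBAAA  (n_A = 7, n_B = 7)
Step 2: Count runs R = 7.
Step 3: Under H0 (random ordering), E[R] = 2*n_A*n_B/(n_A+n_B) + 1 = 2*7*7/14 + 1 = 8.0000.
        Var[R] = 2*n_A*n_B*(2*n_A*n_B - n_A - n_B) / ((n_A+n_B)^2 * (n_A+n_B-1)) = 8232/2548 = 3.2308.
        SD[R] = 1.7974.
Step 4: Continuity-corrected z = (R + 0.5 - E[R]) / SD[R] = (7 + 0.5 - 8.0000) / 1.7974 = -0.2782.
Step 5: Two-sided p-value via normal approximation = 2*(1 - Phi(|z|)) = 0.780879.
Step 6: alpha = 0.05. fail to reject H0.

R = 7, z = -0.2782, p = 0.780879, fail to reject H0.


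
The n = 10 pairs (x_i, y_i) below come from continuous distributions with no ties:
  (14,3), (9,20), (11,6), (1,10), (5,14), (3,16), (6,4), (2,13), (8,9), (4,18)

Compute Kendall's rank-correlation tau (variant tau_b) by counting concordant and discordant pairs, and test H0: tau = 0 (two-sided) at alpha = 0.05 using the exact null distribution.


Step 1: Enumerate the 45 unordered pairs (i,j) with i<j and classify each by sign(x_j-x_i) * sign(y_j-y_i).
  (1,2):dx=-5,dy=+17->D; (1,3):dx=-3,dy=+3->D; (1,4):dx=-13,dy=+7->D; (1,5):dx=-9,dy=+11->D
  (1,6):dx=-11,dy=+13->D; (1,7):dx=-8,dy=+1->D; (1,8):dx=-12,dy=+10->D; (1,9):dx=-6,dy=+6->D
  (1,10):dx=-10,dy=+15->D; (2,3):dx=+2,dy=-14->D; (2,4):dx=-8,dy=-10->C; (2,5):dx=-4,dy=-6->C
  (2,6):dx=-6,dy=-4->C; (2,7):dx=-3,dy=-16->C; (2,8):dx=-7,dy=-7->C; (2,9):dx=-1,dy=-11->C
  (2,10):dx=-5,dy=-2->C; (3,4):dx=-10,dy=+4->D; (3,5):dx=-6,dy=+8->D; (3,6):dx=-8,dy=+10->D
  (3,7):dx=-5,dy=-2->C; (3,8):dx=-9,dy=+7->D; (3,9):dx=-3,dy=+3->D; (3,10):dx=-7,dy=+12->D
  (4,5):dx=+4,dy=+4->C; (4,6):dx=+2,dy=+6->C; (4,7):dx=+5,dy=-6->D; (4,8):dx=+1,dy=+3->C
  (4,9):dx=+7,dy=-1->D; (4,10):dx=+3,dy=+8->C; (5,6):dx=-2,dy=+2->D; (5,7):dx=+1,dy=-10->D
  (5,8):dx=-3,dy=-1->C; (5,9):dx=+3,dy=-5->D; (5,10):dx=-1,dy=+4->D; (6,7):dx=+3,dy=-12->D
  (6,8):dx=-1,dy=-3->C; (6,9):dx=+5,dy=-7->D; (6,10):dx=+1,dy=+2->C; (7,8):dx=-4,dy=+9->D
  (7,9):dx=+2,dy=+5->C; (7,10):dx=-2,dy=+14->D; (8,9):dx=+6,dy=-4->D; (8,10):dx=+2,dy=+5->C
  (9,10):dx=-4,dy=+9->D
Step 2: C = 17, D = 28, total pairs = 45.
Step 3: tau = (C - D)/(n(n-1)/2) = (17 - 28)/45 = -0.244444.
Step 4: Exact two-sided p-value (enumerate n! = 3628800 permutations of y under H0): p = 0.380720.
Step 5: alpha = 0.05. fail to reject H0.

tau_b = -0.2444 (C=17, D=28), p = 0.380720, fail to reject H0.


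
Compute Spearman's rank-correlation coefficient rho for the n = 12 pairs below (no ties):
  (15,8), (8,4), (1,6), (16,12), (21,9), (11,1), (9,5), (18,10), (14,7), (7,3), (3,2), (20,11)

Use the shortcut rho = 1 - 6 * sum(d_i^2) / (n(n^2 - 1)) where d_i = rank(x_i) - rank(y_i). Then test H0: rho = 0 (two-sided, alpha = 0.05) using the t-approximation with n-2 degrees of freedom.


Step 1: Rank x and y separately (midranks; no ties here).
rank(x): 15->8, 8->4, 1->1, 16->9, 21->12, 11->6, 9->5, 18->10, 14->7, 7->3, 3->2, 20->11
rank(y): 8->8, 4->4, 6->6, 12->12, 9->9, 1->1, 5->5, 10->10, 7->7, 3->3, 2->2, 11->11
Step 2: d_i = R_x(i) - R_y(i); compute d_i^2.
  (8-8)^2=0, (4-4)^2=0, (1-6)^2=25, (9-12)^2=9, (12-9)^2=9, (6-1)^2=25, (5-5)^2=0, (10-10)^2=0, (7-7)^2=0, (3-3)^2=0, (2-2)^2=0, (11-11)^2=0
sum(d^2) = 68.
Step 3: rho = 1 - 6*68 / (12*(12^2 - 1)) = 1 - 408/1716 = 0.762238.
Step 4: Under H0, t = rho * sqrt((n-2)/(1-rho^2)) = 3.7238 ~ t(10).
Step 5: Two-sided p-value from the t-distribution with 10 df = 0.003950.
Step 6: alpha = 0.05. reject H0.

rho = 0.7622, p = 0.003950, reject H0 at alpha = 0.05.


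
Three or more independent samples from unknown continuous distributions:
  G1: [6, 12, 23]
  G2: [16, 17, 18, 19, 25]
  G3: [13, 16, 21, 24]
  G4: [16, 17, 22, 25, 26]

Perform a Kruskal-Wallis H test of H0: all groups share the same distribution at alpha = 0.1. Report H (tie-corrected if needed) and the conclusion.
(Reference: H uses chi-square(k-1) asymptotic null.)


Step 1: Combine all N = 17 observations and assign midranks.
sorted (value, group, rank): (6,G1,1), (12,G1,2), (13,G3,3), (16,G2,5), (16,G3,5), (16,G4,5), (17,G2,7.5), (17,G4,7.5), (18,G2,9), (19,G2,10), (21,G3,11), (22,G4,12), (23,G1,13), (24,G3,14), (25,G2,15.5), (25,G4,15.5), (26,G4,17)
Step 2: Sum ranks within each group.
R_1 = 16 (n_1 = 3)
R_2 = 47 (n_2 = 5)
R_3 = 33 (n_3 = 4)
R_4 = 57 (n_4 = 5)
Step 3: H = 12/(N(N+1)) * sum(R_i^2/n_i) - 3(N+1)
     = 12/(17*18) * (16^2/3 + 47^2/5 + 33^2/4 + 57^2/5) - 3*18
     = 0.039216 * 1449.18 - 54
     = 2.830719.
Step 4: Ties present; correction factor C = 1 - 36/(17^3 - 17) = 0.992647. Corrected H = 2.830719 / 0.992647 = 2.851687.
Step 5: Under H0, H ~ chi^2(3); p-value = 0.415062.
Step 6: alpha = 0.1. fail to reject H0.

H = 2.8517, df = 3, p = 0.415062, fail to reject H0.


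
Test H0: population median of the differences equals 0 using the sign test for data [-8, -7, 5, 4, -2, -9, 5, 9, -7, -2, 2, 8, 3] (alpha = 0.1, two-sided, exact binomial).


Step 1: Discard zero differences. Original n = 13; n_eff = number of nonzero differences = 13.
Nonzero differences (with sign): -8, -7, +5, +4, -2, -9, +5, +9, -7, -2, +2, +8, +3
Step 2: Count signs: positive = 7, negative = 6.
Step 3: Under H0: P(positive) = 0.5, so the number of positives S ~ Bin(13, 0.5).
Step 4: Two-sided exact p-value = sum of Bin(13,0.5) probabilities at or below the observed probability = 1.000000.
Step 5: alpha = 0.1. fail to reject H0.

n_eff = 13, pos = 7, neg = 6, p = 1.000000, fail to reject H0.


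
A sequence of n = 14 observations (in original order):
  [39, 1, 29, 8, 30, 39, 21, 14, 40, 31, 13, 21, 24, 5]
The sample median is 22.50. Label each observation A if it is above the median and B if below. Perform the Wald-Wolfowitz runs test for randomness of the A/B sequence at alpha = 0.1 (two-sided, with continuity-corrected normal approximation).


Step 1: Compute median = 22.50; label A = above, B = below.
Labels in order: ABABAABBAABBAB  (n_A = 7, n_B = 7)
Step 2: Count runs R = 10.
Step 3: Under H0 (random ordering), E[R] = 2*n_A*n_B/(n_A+n_B) + 1 = 2*7*7/14 + 1 = 8.0000.
        Var[R] = 2*n_A*n_B*(2*n_A*n_B - n_A - n_B) / ((n_A+n_B)^2 * (n_A+n_B-1)) = 8232/2548 = 3.2308.
        SD[R] = 1.7974.
Step 4: Continuity-corrected z = (R - 0.5 - E[R]) / SD[R] = (10 - 0.5 - 8.0000) / 1.7974 = 0.8345.
Step 5: Two-sided p-value via normal approximation = 2*(1 - Phi(|z|)) = 0.403986.
Step 6: alpha = 0.1. fail to reject H0.

R = 10, z = 0.8345, p = 0.403986, fail to reject H0.


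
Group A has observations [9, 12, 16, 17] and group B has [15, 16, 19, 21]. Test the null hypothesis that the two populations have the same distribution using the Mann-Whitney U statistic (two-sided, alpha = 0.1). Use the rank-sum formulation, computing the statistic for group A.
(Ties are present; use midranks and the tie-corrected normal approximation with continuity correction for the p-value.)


Step 1: Combine and sort all 8 observations; assign midranks.
sorted (value, group): (9,X), (12,X), (15,Y), (16,X), (16,Y), (17,X), (19,Y), (21,Y)
ranks: 9->1, 12->2, 15->3, 16->4.5, 16->4.5, 17->6, 19->7, 21->8
Step 2: Rank sum for X: R1 = 1 + 2 + 4.5 + 6 = 13.5.
Step 3: U_X = R1 - n1(n1+1)/2 = 13.5 - 4*5/2 = 13.5 - 10 = 3.5.
       U_Y = n1*n2 - U_X = 16 - 3.5 = 12.5.
Step 4: Ties are present, so use the tie-corrected normal approximation (with continuity correction) for the p-value.
Step 5: p-value = 0.245383; compare to alpha = 0.1. fail to reject H0.

U_X = 3.5, p = 0.245383, fail to reject H0 at alpha = 0.1.


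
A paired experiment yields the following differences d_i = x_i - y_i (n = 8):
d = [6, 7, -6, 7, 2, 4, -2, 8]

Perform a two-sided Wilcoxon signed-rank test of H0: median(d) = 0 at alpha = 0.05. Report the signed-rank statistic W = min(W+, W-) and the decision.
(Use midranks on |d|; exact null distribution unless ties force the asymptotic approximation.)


Step 1: Drop any zero differences (none here) and take |d_i|.
|d| = [6, 7, 6, 7, 2, 4, 2, 8]
Step 2: Midrank |d_i| (ties get averaged ranks).
ranks: |6|->4.5, |7|->6.5, |6|->4.5, |7|->6.5, |2|->1.5, |4|->3, |2|->1.5, |8|->8
Step 3: Attach original signs; sum ranks with positive sign and with negative sign.
W+ = 4.5 + 6.5 + 6.5 + 1.5 + 3 + 8 = 30
W- = 4.5 + 1.5 = 6
(Check: W+ + W- = 36 should equal n(n+1)/2 = 36.)
Step 4: Test statistic W = min(W+, W-) = 6.
Step 5: Ties in |d|, so use the tie-corrected normal approximation.
        E[W] = n(n+1)/4 = 8*9/4 = 18.
        Tie groups: |d|=2 (t=2), |d|=6 (t=2), |d|=7 (t=2); sum(t^3 - t) = 18.
        Var[W] = n(n+1)(2n+1)/24 - sum(t^3-t)/48 = 1224/24 - 18/48 = 50.625.
        z = (W - E[W]) / sqrt(Var[W]) = (6 - 18) / 7.1151 = -1.6865.
        Two-sided p = 2*Phi(z) = 0.091690.
Step 6: alpha = 0.05. fail to reject H0.

W+ = 30, W- = 6, W = min = 6, p = 0.091690, fail to reject H0.


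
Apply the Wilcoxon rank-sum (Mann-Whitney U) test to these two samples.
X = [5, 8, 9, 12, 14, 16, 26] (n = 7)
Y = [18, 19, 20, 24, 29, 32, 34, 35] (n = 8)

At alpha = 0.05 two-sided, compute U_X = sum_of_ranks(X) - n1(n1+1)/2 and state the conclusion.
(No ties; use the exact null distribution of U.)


Step 1: Combine and sort all 15 observations; assign midranks.
sorted (value, group): (5,X), (8,X), (9,X), (12,X), (14,X), (16,X), (18,Y), (19,Y), (20,Y), (24,Y), (26,X), (29,Y), (32,Y), (34,Y), (35,Y)
ranks: 5->1, 8->2, 9->3, 12->4, 14->5, 16->6, 18->7, 19->8, 20->9, 24->10, 26->11, 29->12, 32->13, 34->14, 35->15
Step 2: Rank sum for X: R1 = 1 + 2 + 3 + 4 + 5 + 6 + 11 = 32.
Step 3: U_X = R1 - n1(n1+1)/2 = 32 - 7*8/2 = 32 - 28 = 4.
       U_Y = n1*n2 - U_X = 56 - 4 = 52.
Step 4: No ties, so the exact null distribution of U (based on enumerating the C(15,7) = 6435 equally likely rank assignments) gives the two-sided p-value.
Step 5: p-value = 0.003730; compare to alpha = 0.05. reject H0.

U_X = 4, p = 0.003730, reject H0 at alpha = 0.05.


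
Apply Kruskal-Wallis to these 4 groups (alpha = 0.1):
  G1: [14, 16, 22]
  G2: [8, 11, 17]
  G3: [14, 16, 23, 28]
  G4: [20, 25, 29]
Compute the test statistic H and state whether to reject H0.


Step 1: Combine all N = 13 observations and assign midranks.
sorted (value, group, rank): (8,G2,1), (11,G2,2), (14,G1,3.5), (14,G3,3.5), (16,G1,5.5), (16,G3,5.5), (17,G2,7), (20,G4,8), (22,G1,9), (23,G3,10), (25,G4,11), (28,G3,12), (29,G4,13)
Step 2: Sum ranks within each group.
R_1 = 18 (n_1 = 3)
R_2 = 10 (n_2 = 3)
R_3 = 31 (n_3 = 4)
R_4 = 32 (n_4 = 3)
Step 3: H = 12/(N(N+1)) * sum(R_i^2/n_i) - 3(N+1)
     = 12/(13*14) * (18^2/3 + 10^2/3 + 31^2/4 + 32^2/3) - 3*14
     = 0.065934 * 722.917 - 42
     = 5.664835.
Step 4: Ties present; correction factor C = 1 - 12/(13^3 - 13) = 0.994505. Corrected H = 5.664835 / 0.994505 = 5.696133.
Step 5: Under H0, H ~ chi^2(3); p-value = 0.127367.
Step 6: alpha = 0.1. fail to reject H0.

H = 5.6961, df = 3, p = 0.127367, fail to reject H0.


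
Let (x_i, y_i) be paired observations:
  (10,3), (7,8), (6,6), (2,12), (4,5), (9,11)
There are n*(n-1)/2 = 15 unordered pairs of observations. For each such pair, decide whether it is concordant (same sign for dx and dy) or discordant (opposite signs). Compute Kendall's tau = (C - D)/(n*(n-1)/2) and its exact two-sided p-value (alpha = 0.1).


Step 1: Enumerate the 15 unordered pairs (i,j) with i<j and classify each by sign(x_j-x_i) * sign(y_j-y_i).
  (1,2):dx=-3,dy=+5->D; (1,3):dx=-4,dy=+3->D; (1,4):dx=-8,dy=+9->D; (1,5):dx=-6,dy=+2->D
  (1,6):dx=-1,dy=+8->D; (2,3):dx=-1,dy=-2->C; (2,4):dx=-5,dy=+4->D; (2,5):dx=-3,dy=-3->C
  (2,6):dx=+2,dy=+3->C; (3,4):dx=-4,dy=+6->D; (3,5):dx=-2,dy=-1->C; (3,6):dx=+3,dy=+5->C
  (4,5):dx=+2,dy=-7->D; (4,6):dx=+7,dy=-1->D; (5,6):dx=+5,dy=+6->C
Step 2: C = 6, D = 9, total pairs = 15.
Step 3: tau = (C - D)/(n(n-1)/2) = (6 - 9)/15 = -0.200000.
Step 4: Exact two-sided p-value (enumerate n! = 720 permutations of y under H0): p = 0.719444.
Step 5: alpha = 0.1. fail to reject H0.

tau_b = -0.2000 (C=6, D=9), p = 0.719444, fail to reject H0.


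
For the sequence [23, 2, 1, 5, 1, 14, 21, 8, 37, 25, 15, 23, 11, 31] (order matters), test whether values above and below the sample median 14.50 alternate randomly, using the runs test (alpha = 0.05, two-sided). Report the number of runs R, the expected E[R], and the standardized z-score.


Step 1: Compute median = 14.50; label A = above, B = below.
Labels in order: ABBBBBABAAAABA  (n_A = 7, n_B = 7)
Step 2: Count runs R = 7.
Step 3: Under H0 (random ordering), E[R] = 2*n_A*n_B/(n_A+n_B) + 1 = 2*7*7/14 + 1 = 8.0000.
        Var[R] = 2*n_A*n_B*(2*n_A*n_B - n_A - n_B) / ((n_A+n_B)^2 * (n_A+n_B-1)) = 8232/2548 = 3.2308.
        SD[R] = 1.7974.
Step 4: Continuity-corrected z = (R + 0.5 - E[R]) / SD[R] = (7 + 0.5 - 8.0000) / 1.7974 = -0.2782.
Step 5: Two-sided p-value via normal approximation = 2*(1 - Phi(|z|)) = 0.780879.
Step 6: alpha = 0.05. fail to reject H0.

R = 7, z = -0.2782, p = 0.780879, fail to reject H0.


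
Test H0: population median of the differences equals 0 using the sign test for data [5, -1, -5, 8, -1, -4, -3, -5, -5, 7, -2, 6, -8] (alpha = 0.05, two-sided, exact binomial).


Step 1: Discard zero differences. Original n = 13; n_eff = number of nonzero differences = 13.
Nonzero differences (with sign): +5, -1, -5, +8, -1, -4, -3, -5, -5, +7, -2, +6, -8
Step 2: Count signs: positive = 4, negative = 9.
Step 3: Under H0: P(positive) = 0.5, so the number of positives S ~ Bin(13, 0.5).
Step 4: Two-sided exact p-value = sum of Bin(13,0.5) probabilities at or below the observed probability = 0.266846.
Step 5: alpha = 0.05. fail to reject H0.

n_eff = 13, pos = 4, neg = 9, p = 0.266846, fail to reject H0.


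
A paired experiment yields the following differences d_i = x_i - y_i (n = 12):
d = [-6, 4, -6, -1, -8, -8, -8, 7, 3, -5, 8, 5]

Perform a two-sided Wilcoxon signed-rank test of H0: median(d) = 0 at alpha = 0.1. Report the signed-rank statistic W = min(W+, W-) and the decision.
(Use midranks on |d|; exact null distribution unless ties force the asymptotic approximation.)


Step 1: Drop any zero differences (none here) and take |d_i|.
|d| = [6, 4, 6, 1, 8, 8, 8, 7, 3, 5, 8, 5]
Step 2: Midrank |d_i| (ties get averaged ranks).
ranks: |6|->6.5, |4|->3, |6|->6.5, |1|->1, |8|->10.5, |8|->10.5, |8|->10.5, |7|->8, |3|->2, |5|->4.5, |8|->10.5, |5|->4.5
Step 3: Attach original signs; sum ranks with positive sign and with negative sign.
W+ = 3 + 8 + 2 + 10.5 + 4.5 = 28
W- = 6.5 + 6.5 + 1 + 10.5 + 10.5 + 10.5 + 4.5 = 50
(Check: W+ + W- = 78 should equal n(n+1)/2 = 78.)
Step 4: Test statistic W = min(W+, W-) = 28.
Step 5: Ties in |d|, so use the tie-corrected normal approximation.
        E[W] = n(n+1)/4 = 12*13/4 = 39.
        Tie groups: |d|=5 (t=2), |d|=6 (t=2), |d|=8 (t=4); sum(t^3 - t) = 72.
        Var[W] = n(n+1)(2n+1)/24 - sum(t^3-t)/48 = 3900/24 - 72/48 = 161.
        z = (W - E[W]) / sqrt(Var[W]) = (28 - 39) / 12.6886 = -0.8669.
        Two-sided p = 2*Phi(z) = 0.385985.
Step 6: alpha = 0.1. fail to reject H0.

W+ = 28, W- = 50, W = min = 28, p = 0.385985, fail to reject H0.


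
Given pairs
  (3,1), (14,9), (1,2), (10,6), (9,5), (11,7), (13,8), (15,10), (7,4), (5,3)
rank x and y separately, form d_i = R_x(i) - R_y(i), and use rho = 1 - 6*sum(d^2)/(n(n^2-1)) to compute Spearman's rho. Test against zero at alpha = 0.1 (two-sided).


Step 1: Rank x and y separately (midranks; no ties here).
rank(x): 3->2, 14->9, 1->1, 10->6, 9->5, 11->7, 13->8, 15->10, 7->4, 5->3
rank(y): 1->1, 9->9, 2->2, 6->6, 5->5, 7->7, 8->8, 10->10, 4->4, 3->3
Step 2: d_i = R_x(i) - R_y(i); compute d_i^2.
  (2-1)^2=1, (9-9)^2=0, (1-2)^2=1, (6-6)^2=0, (5-5)^2=0, (7-7)^2=0, (8-8)^2=0, (10-10)^2=0, (4-4)^2=0, (3-3)^2=0
sum(d^2) = 2.
Step 3: rho = 1 - 6*2 / (10*(10^2 - 1)) = 1 - 12/990 = 0.987879.
Step 4: Under H0, t = rho * sqrt((n-2)/(1-rho^2)) = 18.0003 ~ t(8).
Step 5: Two-sided p-value from the t-distribution with 8 df = 0.000000.
Step 6: alpha = 0.1. reject H0.

rho = 0.9879, p = 0.000000, reject H0 at alpha = 0.1.


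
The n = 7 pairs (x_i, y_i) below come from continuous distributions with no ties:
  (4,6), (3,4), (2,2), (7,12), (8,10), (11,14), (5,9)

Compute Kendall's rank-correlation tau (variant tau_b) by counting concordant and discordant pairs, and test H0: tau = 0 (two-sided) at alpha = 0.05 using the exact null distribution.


Step 1: Enumerate the 21 unordered pairs (i,j) with i<j and classify each by sign(x_j-x_i) * sign(y_j-y_i).
  (1,2):dx=-1,dy=-2->C; (1,3):dx=-2,dy=-4->C; (1,4):dx=+3,dy=+6->C; (1,5):dx=+4,dy=+4->C
  (1,6):dx=+7,dy=+8->C; (1,7):dx=+1,dy=+3->C; (2,3):dx=-1,dy=-2->C; (2,4):dx=+4,dy=+8->C
  (2,5):dx=+5,dy=+6->C; (2,6):dx=+8,dy=+10->C; (2,7):dx=+2,dy=+5->C; (3,4):dx=+5,dy=+10->C
  (3,5):dx=+6,dy=+8->C; (3,6):dx=+9,dy=+12->C; (3,7):dx=+3,dy=+7->C; (4,5):dx=+1,dy=-2->D
  (4,6):dx=+4,dy=+2->C; (4,7):dx=-2,dy=-3->C; (5,6):dx=+3,dy=+4->C; (5,7):dx=-3,dy=-1->C
  (6,7):dx=-6,dy=-5->C
Step 2: C = 20, D = 1, total pairs = 21.
Step 3: tau = (C - D)/(n(n-1)/2) = (20 - 1)/21 = 0.904762.
Step 4: Exact two-sided p-value (enumerate n! = 5040 permutations of y under H0): p = 0.002778.
Step 5: alpha = 0.05. reject H0.

tau_b = 0.9048 (C=20, D=1), p = 0.002778, reject H0.


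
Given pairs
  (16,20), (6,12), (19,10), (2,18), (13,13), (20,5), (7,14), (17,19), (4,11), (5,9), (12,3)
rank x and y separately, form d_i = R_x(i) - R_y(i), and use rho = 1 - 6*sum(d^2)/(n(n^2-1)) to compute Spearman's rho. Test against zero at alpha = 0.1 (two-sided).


Step 1: Rank x and y separately (midranks; no ties here).
rank(x): 16->8, 6->4, 19->10, 2->1, 13->7, 20->11, 7->5, 17->9, 4->2, 5->3, 12->6
rank(y): 20->11, 12->6, 10->4, 18->9, 13->7, 5->2, 14->8, 19->10, 11->5, 9->3, 3->1
Step 2: d_i = R_x(i) - R_y(i); compute d_i^2.
  (8-11)^2=9, (4-6)^2=4, (10-4)^2=36, (1-9)^2=64, (7-7)^2=0, (11-2)^2=81, (5-8)^2=9, (9-10)^2=1, (2-5)^2=9, (3-3)^2=0, (6-1)^2=25
sum(d^2) = 238.
Step 3: rho = 1 - 6*238 / (11*(11^2 - 1)) = 1 - 1428/1320 = -0.081818.
Step 4: Under H0, t = rho * sqrt((n-2)/(1-rho^2)) = -0.2463 ~ t(9).
Step 5: Two-sided p-value from the t-distribution with 9 df = 0.810990.
Step 6: alpha = 0.1. fail to reject H0.

rho = -0.0818, p = 0.810990, fail to reject H0 at alpha = 0.1.


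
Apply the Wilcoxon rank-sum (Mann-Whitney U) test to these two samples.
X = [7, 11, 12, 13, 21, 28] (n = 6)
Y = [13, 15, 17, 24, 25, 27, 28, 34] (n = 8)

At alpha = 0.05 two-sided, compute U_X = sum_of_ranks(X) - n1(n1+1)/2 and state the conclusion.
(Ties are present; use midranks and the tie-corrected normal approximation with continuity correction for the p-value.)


Step 1: Combine and sort all 14 observations; assign midranks.
sorted (value, group): (7,X), (11,X), (12,X), (13,X), (13,Y), (15,Y), (17,Y), (21,X), (24,Y), (25,Y), (27,Y), (28,X), (28,Y), (34,Y)
ranks: 7->1, 11->2, 12->3, 13->4.5, 13->4.5, 15->6, 17->7, 21->8, 24->9, 25->10, 27->11, 28->12.5, 28->12.5, 34->14
Step 2: Rank sum for X: R1 = 1 + 2 + 3 + 4.5 + 8 + 12.5 = 31.
Step 3: U_X = R1 - n1(n1+1)/2 = 31 - 6*7/2 = 31 - 21 = 10.
       U_Y = n1*n2 - U_X = 48 - 10 = 38.
Step 4: Ties are present, so use the tie-corrected normal approximation (with continuity correction) for the p-value.
Step 5: p-value = 0.080692; compare to alpha = 0.05. fail to reject H0.

U_X = 10, p = 0.080692, fail to reject H0 at alpha = 0.05.


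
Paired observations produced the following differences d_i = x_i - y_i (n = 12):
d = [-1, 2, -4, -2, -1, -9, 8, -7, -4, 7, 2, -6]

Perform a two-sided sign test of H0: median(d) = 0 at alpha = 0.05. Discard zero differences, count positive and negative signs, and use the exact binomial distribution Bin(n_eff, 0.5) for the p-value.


Step 1: Discard zero differences. Original n = 12; n_eff = number of nonzero differences = 12.
Nonzero differences (with sign): -1, +2, -4, -2, -1, -9, +8, -7, -4, +7, +2, -6
Step 2: Count signs: positive = 4, negative = 8.
Step 3: Under H0: P(positive) = 0.5, so the number of positives S ~ Bin(12, 0.5).
Step 4: Two-sided exact p-value = sum of Bin(12,0.5) probabilities at or below the observed probability = 0.387695.
Step 5: alpha = 0.05. fail to reject H0.

n_eff = 12, pos = 4, neg = 8, p = 0.387695, fail to reject H0.


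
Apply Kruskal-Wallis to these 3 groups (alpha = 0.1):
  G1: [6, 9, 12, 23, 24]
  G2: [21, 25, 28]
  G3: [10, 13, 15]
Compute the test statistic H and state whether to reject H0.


Step 1: Combine all N = 11 observations and assign midranks.
sorted (value, group, rank): (6,G1,1), (9,G1,2), (10,G3,3), (12,G1,4), (13,G3,5), (15,G3,6), (21,G2,7), (23,G1,8), (24,G1,9), (25,G2,10), (28,G2,11)
Step 2: Sum ranks within each group.
R_1 = 24 (n_1 = 5)
R_2 = 28 (n_2 = 3)
R_3 = 14 (n_3 = 3)
Step 3: H = 12/(N(N+1)) * sum(R_i^2/n_i) - 3(N+1)
     = 12/(11*12) * (24^2/5 + 28^2/3 + 14^2/3) - 3*12
     = 0.090909 * 441.867 - 36
     = 4.169697.
Step 4: No ties, so H is used without correction.
Step 5: Under H0, H ~ chi^2(2); p-value = 0.124326.
Step 6: alpha = 0.1. fail to reject H0.

H = 4.1697, df = 2, p = 0.124326, fail to reject H0.


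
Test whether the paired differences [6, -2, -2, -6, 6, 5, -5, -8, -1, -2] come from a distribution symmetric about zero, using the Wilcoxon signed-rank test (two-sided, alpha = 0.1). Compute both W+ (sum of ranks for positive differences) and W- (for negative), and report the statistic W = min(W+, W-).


Step 1: Drop any zero differences (none here) and take |d_i|.
|d| = [6, 2, 2, 6, 6, 5, 5, 8, 1, 2]
Step 2: Midrank |d_i| (ties get averaged ranks).
ranks: |6|->8, |2|->3, |2|->3, |6|->8, |6|->8, |5|->5.5, |5|->5.5, |8|->10, |1|->1, |2|->3
Step 3: Attach original signs; sum ranks with positive sign and with negative sign.
W+ = 8 + 8 + 5.5 = 21.5
W- = 3 + 3 + 8 + 5.5 + 10 + 1 + 3 = 33.5
(Check: W+ + W- = 55 should equal n(n+1)/2 = 55.)
Step 4: Test statistic W = min(W+, W-) = 21.5.
Step 5: Ties in |d|, so use the tie-corrected normal approximation.
        E[W] = n(n+1)/4 = 10*11/4 = 27.5.
        Tie groups: |d|=2 (t=3), |d|=5 (t=2), |d|=6 (t=3); sum(t^3 - t) = 54.
        Var[W] = n(n+1)(2n+1)/24 - sum(t^3-t)/48 = 2310/24 - 54/48 = 95.125.
        z = (W - E[W]) / sqrt(Var[W]) = (21.5 - 27.5) / 9.7532 = -0.6152.
        Two-sided p = 2*Phi(z) = 0.538434.
Step 6: alpha = 0.1. fail to reject H0.

W+ = 21.5, W- = 33.5, W = min = 21.5, p = 0.538434, fail to reject H0.


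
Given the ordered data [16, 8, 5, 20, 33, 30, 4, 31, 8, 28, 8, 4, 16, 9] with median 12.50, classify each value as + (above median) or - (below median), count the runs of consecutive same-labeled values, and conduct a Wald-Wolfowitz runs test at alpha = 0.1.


Step 1: Compute median = 12.50; label A = above, B = below.
Labels in order: ABBAAABABABBAB  (n_A = 7, n_B = 7)
Step 2: Count runs R = 10.
Step 3: Under H0 (random ordering), E[R] = 2*n_A*n_B/(n_A+n_B) + 1 = 2*7*7/14 + 1 = 8.0000.
        Var[R] = 2*n_A*n_B*(2*n_A*n_B - n_A - n_B) / ((n_A+n_B)^2 * (n_A+n_B-1)) = 8232/2548 = 3.2308.
        SD[R] = 1.7974.
Step 4: Continuity-corrected z = (R - 0.5 - E[R]) / SD[R] = (10 - 0.5 - 8.0000) / 1.7974 = 0.8345.
Step 5: Two-sided p-value via normal approximation = 2*(1 - Phi(|z|)) = 0.403986.
Step 6: alpha = 0.1. fail to reject H0.

R = 10, z = 0.8345, p = 0.403986, fail to reject H0.


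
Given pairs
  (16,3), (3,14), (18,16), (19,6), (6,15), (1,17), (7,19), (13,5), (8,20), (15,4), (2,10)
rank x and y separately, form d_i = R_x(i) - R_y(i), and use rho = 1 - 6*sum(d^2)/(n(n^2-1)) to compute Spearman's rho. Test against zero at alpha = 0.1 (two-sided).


Step 1: Rank x and y separately (midranks; no ties here).
rank(x): 16->9, 3->3, 18->10, 19->11, 6->4, 1->1, 7->5, 13->7, 8->6, 15->8, 2->2
rank(y): 3->1, 14->6, 16->8, 6->4, 15->7, 17->9, 19->10, 5->3, 20->11, 4->2, 10->5
Step 2: d_i = R_x(i) - R_y(i); compute d_i^2.
  (9-1)^2=64, (3-6)^2=9, (10-8)^2=4, (11-4)^2=49, (4-7)^2=9, (1-9)^2=64, (5-10)^2=25, (7-3)^2=16, (6-11)^2=25, (8-2)^2=36, (2-5)^2=9
sum(d^2) = 310.
Step 3: rho = 1 - 6*310 / (11*(11^2 - 1)) = 1 - 1860/1320 = -0.409091.
Step 4: Under H0, t = rho * sqrt((n-2)/(1-rho^2)) = -1.3450 ~ t(9).
Step 5: Two-sided p-value from the t-distribution with 9 df = 0.211545.
Step 6: alpha = 0.1. fail to reject H0.

rho = -0.4091, p = 0.211545, fail to reject H0 at alpha = 0.1.


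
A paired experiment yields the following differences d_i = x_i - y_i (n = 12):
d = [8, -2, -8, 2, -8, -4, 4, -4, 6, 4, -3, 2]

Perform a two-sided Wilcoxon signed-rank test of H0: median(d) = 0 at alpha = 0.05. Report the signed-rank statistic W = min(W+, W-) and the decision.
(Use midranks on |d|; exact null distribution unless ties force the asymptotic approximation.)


Step 1: Drop any zero differences (none here) and take |d_i|.
|d| = [8, 2, 8, 2, 8, 4, 4, 4, 6, 4, 3, 2]
Step 2: Midrank |d_i| (ties get averaged ranks).
ranks: |8|->11, |2|->2, |8|->11, |2|->2, |8|->11, |4|->6.5, |4|->6.5, |4|->6.5, |6|->9, |4|->6.5, |3|->4, |2|->2
Step 3: Attach original signs; sum ranks with positive sign and with negative sign.
W+ = 11 + 2 + 6.5 + 9 + 6.5 + 2 = 37
W- = 2 + 11 + 11 + 6.5 + 6.5 + 4 = 41
(Check: W+ + W- = 78 should equal n(n+1)/2 = 78.)
Step 4: Test statistic W = min(W+, W-) = 37.
Step 5: Ties in |d|, so use the tie-corrected normal approximation.
        E[W] = n(n+1)/4 = 12*13/4 = 39.
        Tie groups: |d|=2 (t=3), |d|=4 (t=4), |d|=8 (t=3); sum(t^3 - t) = 108.
        Var[W] = n(n+1)(2n+1)/24 - sum(t^3-t)/48 = 3900/24 - 108/48 = 160.25.
        z = (W - E[W]) / sqrt(Var[W]) = (37 - 39) / 12.6590 = -0.1580.
        Two-sided p = 2*Phi(z) = 0.874464.
Step 6: alpha = 0.05. fail to reject H0.

W+ = 37, W- = 41, W = min = 37, p = 0.874464, fail to reject H0.


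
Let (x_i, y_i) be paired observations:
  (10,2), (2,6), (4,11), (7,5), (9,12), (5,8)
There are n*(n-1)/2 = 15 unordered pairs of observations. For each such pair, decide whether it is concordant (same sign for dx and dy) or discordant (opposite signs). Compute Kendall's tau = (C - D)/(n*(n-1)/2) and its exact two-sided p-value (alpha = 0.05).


Step 1: Enumerate the 15 unordered pairs (i,j) with i<j and classify each by sign(x_j-x_i) * sign(y_j-y_i).
  (1,2):dx=-8,dy=+4->D; (1,3):dx=-6,dy=+9->D; (1,4):dx=-3,dy=+3->D; (1,5):dx=-1,dy=+10->D
  (1,6):dx=-5,dy=+6->D; (2,3):dx=+2,dy=+5->C; (2,4):dx=+5,dy=-1->D; (2,5):dx=+7,dy=+6->C
  (2,6):dx=+3,dy=+2->C; (3,4):dx=+3,dy=-6->D; (3,5):dx=+5,dy=+1->C; (3,6):dx=+1,dy=-3->D
  (4,5):dx=+2,dy=+7->C; (4,6):dx=-2,dy=+3->D; (5,6):dx=-4,dy=-4->C
Step 2: C = 6, D = 9, total pairs = 15.
Step 3: tau = (C - D)/(n(n-1)/2) = (6 - 9)/15 = -0.200000.
Step 4: Exact two-sided p-value (enumerate n! = 720 permutations of y under H0): p = 0.719444.
Step 5: alpha = 0.05. fail to reject H0.

tau_b = -0.2000 (C=6, D=9), p = 0.719444, fail to reject H0.
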